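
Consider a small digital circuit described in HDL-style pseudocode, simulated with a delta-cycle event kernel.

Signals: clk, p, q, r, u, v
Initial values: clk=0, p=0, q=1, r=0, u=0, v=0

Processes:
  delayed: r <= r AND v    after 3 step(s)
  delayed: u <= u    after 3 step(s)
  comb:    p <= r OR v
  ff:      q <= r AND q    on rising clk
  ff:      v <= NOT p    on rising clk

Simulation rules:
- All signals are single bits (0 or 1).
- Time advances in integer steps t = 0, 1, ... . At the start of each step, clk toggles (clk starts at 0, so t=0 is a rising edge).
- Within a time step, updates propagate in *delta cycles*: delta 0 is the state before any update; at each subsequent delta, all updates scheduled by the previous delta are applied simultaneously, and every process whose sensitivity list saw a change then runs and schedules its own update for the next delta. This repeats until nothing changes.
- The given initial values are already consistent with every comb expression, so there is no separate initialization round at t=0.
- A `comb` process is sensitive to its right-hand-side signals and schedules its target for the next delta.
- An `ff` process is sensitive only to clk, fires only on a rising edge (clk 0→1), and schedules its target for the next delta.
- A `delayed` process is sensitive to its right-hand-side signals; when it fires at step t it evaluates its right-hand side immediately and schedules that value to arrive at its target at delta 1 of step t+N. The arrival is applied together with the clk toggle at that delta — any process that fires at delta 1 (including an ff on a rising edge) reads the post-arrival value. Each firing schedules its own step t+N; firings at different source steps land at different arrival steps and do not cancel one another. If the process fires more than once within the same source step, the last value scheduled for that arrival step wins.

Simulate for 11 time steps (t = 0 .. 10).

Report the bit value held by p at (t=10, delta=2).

1

t0.Δ0 p=0 clk=0 u=0 v=0 q=1 r=0
t0.Δ1 p=0 clk=1 u=0 v=0 q=1 r=0
t0.Δ2 p=0 clk=1 u=0 v=1 q=0 r=0
t0.Δ3 p=1 clk=1 u=0 v=1 q=0 r=0
t1.Δ0 p=1 clk=1 u=0 v=1 q=0 r=0
t1.Δ1 p=1 clk=0 u=0 v=1 q=0 r=0
t2.Δ0 p=1 clk=0 u=0 v=1 q=0 r=0
t2.Δ1 p=1 clk=1 u=0 v=1 q=0 r=0
t2.Δ2 p=1 clk=1 u=0 v=0 q=0 r=0
t2.Δ3 p=0 clk=1 u=0 v=0 q=0 r=0
t3.Δ0 p=0 clk=1 u=0 v=0 q=0 r=0
t3.Δ1 p=0 clk=0 u=0 v=0 q=0 r=0
t4.Δ0 p=0 clk=0 u=0 v=0 q=0 r=0
t4.Δ1 p=0 clk=1 u=0 v=0 q=0 r=0
t4.Δ2 p=0 clk=1 u=0 v=1 q=0 r=0
t4.Δ3 p=1 clk=1 u=0 v=1 q=0 r=0
t5.Δ0 p=1 clk=1 u=0 v=1 q=0 r=0
t5.Δ1 p=1 clk=0 u=0 v=1 q=0 r=0
t6.Δ0 p=1 clk=0 u=0 v=1 q=0 r=0
t6.Δ1 p=1 clk=1 u=0 v=1 q=0 r=0
t6.Δ2 p=1 clk=1 u=0 v=0 q=0 r=0
t6.Δ3 p=0 clk=1 u=0 v=0 q=0 r=0
t7.Δ0 p=0 clk=1 u=0 v=0 q=0 r=0
t7.Δ1 p=0 clk=0 u=0 v=0 q=0 r=0
t8.Δ0 p=0 clk=0 u=0 v=0 q=0 r=0
t8.Δ1 p=0 clk=1 u=0 v=0 q=0 r=0
t8.Δ2 p=0 clk=1 u=0 v=1 q=0 r=0
t8.Δ3 p=1 clk=1 u=0 v=1 q=0 r=0
t9.Δ0 p=1 clk=1 u=0 v=1 q=0 r=0
t9.Δ1 p=1 clk=0 u=0 v=1 q=0 r=0
t10.Δ0 p=1 clk=0 u=0 v=1 q=0 r=0
t10.Δ1 p=1 clk=1 u=0 v=1 q=0 r=0
t10.Δ2 p=1 clk=1 u=0 v=0 q=0 r=0
t10.Δ3 p=0 clk=1 u=0 v=0 q=0 r=0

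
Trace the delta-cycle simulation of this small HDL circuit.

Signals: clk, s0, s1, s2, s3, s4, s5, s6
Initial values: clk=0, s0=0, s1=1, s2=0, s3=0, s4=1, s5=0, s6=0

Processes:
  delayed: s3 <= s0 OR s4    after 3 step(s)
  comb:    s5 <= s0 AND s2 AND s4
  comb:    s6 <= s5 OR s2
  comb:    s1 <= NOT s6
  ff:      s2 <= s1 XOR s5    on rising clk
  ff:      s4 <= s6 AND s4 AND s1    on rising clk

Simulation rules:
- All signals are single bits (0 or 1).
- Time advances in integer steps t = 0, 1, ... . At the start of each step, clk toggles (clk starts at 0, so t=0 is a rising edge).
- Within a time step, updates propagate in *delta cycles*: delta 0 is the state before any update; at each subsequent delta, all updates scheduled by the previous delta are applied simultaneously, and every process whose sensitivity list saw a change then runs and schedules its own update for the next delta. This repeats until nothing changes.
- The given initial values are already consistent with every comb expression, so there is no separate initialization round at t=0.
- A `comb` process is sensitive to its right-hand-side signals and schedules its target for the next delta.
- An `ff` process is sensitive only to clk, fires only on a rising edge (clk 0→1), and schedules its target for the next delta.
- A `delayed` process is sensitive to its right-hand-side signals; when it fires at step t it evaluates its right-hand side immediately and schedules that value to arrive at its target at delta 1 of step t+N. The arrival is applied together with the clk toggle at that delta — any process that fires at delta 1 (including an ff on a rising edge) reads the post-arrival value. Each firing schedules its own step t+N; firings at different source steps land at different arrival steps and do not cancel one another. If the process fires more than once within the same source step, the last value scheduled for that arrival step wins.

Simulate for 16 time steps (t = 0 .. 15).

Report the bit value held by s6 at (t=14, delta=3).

t=0 Δ0: s1=1 s4=1 s6=0 clk=0 s3=0 s5=0 s2=0 s0=0
  Δ1: clk:0→1
  Δ2: s4:1→0, s2:0→1
  Δ3: s6:0→1
  Δ4: s1:1→0
  (4Δ to stable)
t=1 Δ0: s1=0 s4=0 s6=1 clk=1 s3=0 s5=0 s2=1 s0=0
  Δ1: clk:1→0
  (1Δ to stable)
t=2 Δ0: s1=0 s4=0 s6=1 clk=0 s3=0 s5=0 s2=1 s0=0
  Δ1: clk:0→1
  Δ2: s2:1→0
  Δ3: s6:1→0
  Δ4: s1:0→1
  (4Δ to stable)
t=3 Δ0: s1=1 s4=0 s6=0 clk=1 s3=0 s5=0 s2=0 s0=0
  Δ1: clk:1→0
  (1Δ to stable)
t=4 Δ0: s1=1 s4=0 s6=0 clk=0 s3=0 s5=0 s2=0 s0=0
  Δ1: clk:0→1
  Δ2: s2:0→1
  Δ3: s6:0→1
  Δ4: s1:1→0
  (4Δ to stable)
t=5 Δ0: s1=0 s4=0 s6=1 clk=1 s3=0 s5=0 s2=1 s0=0
  Δ1: clk:1→0
  (1Δ to stable)
t=6 Δ0: s1=0 s4=0 s6=1 clk=0 s3=0 s5=0 s2=1 s0=0
  Δ1: clk:0→1
  Δ2: s2:1→0
  Δ3: s6:1→0
  Δ4: s1:0→1
  (4Δ to stable)
t=7 Δ0: s1=1 s4=0 s6=0 clk=1 s3=0 s5=0 s2=0 s0=0
  Δ1: clk:1→0
  (1Δ to stable)
t=8 Δ0: s1=1 s4=0 s6=0 clk=0 s3=0 s5=0 s2=0 s0=0
  Δ1: clk:0→1
  Δ2: s2:0→1
  Δ3: s6:0→1
  Δ4: s1:1→0
  (4Δ to stable)
t=9 Δ0: s1=0 s4=0 s6=1 clk=1 s3=0 s5=0 s2=1 s0=0
  Δ1: clk:1→0
  (1Δ to stable)
t=10 Δ0: s1=0 s4=0 s6=1 clk=0 s3=0 s5=0 s2=1 s0=0
  Δ1: clk:0→1
  Δ2: s2:1→0
  Δ3: s6:1→0
  Δ4: s1:0→1
  (4Δ to stable)
t=11 Δ0: s1=1 s4=0 s6=0 clk=1 s3=0 s5=0 s2=0 s0=0
  Δ1: clk:1→0
  (1Δ to stable)
t=12 Δ0: s1=1 s4=0 s6=0 clk=0 s3=0 s5=0 s2=0 s0=0
  Δ1: clk:0→1
  Δ2: s2:0→1
  Δ3: s6:0→1
  Δ4: s1:1→0
  (4Δ to stable)
t=13 Δ0: s1=0 s4=0 s6=1 clk=1 s3=0 s5=0 s2=1 s0=0
  Δ1: clk:1→0
  (1Δ to stable)
t=14 Δ0: s1=0 s4=0 s6=1 clk=0 s3=0 s5=0 s2=1 s0=0
  Δ1: clk:0→1
  Δ2: s2:1→0
  Δ3: s6:1→0
  Δ4: s1:0→1
  (4Δ to stable)
t=15 Δ0: s1=1 s4=0 s6=0 clk=1 s3=0 s5=0 s2=0 s0=0
  Δ1: clk:1→0
  (1Δ to stable)

0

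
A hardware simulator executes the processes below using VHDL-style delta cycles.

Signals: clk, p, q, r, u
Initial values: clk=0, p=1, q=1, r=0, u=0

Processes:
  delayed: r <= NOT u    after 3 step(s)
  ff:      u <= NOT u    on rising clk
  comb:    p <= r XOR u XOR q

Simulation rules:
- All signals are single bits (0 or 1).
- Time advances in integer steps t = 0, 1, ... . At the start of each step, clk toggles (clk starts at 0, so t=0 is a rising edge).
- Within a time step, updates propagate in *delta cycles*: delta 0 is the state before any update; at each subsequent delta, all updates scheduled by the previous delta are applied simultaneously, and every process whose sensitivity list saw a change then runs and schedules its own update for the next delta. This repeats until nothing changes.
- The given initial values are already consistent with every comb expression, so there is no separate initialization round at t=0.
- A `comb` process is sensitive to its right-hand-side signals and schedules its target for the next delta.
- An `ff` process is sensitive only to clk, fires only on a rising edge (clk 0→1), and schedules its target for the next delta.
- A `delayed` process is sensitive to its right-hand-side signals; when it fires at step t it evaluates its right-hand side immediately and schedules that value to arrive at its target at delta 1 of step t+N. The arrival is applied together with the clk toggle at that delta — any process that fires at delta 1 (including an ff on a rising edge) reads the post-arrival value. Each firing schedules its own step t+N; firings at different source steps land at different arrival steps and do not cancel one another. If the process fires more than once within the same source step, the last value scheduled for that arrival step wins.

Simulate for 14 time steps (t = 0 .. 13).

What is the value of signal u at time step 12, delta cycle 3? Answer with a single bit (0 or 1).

[bits: p,clk,q,r,u]
t=0: Δ0=10100 Δ1=11100 Δ2=11101 Δ3=01101 | 3Δ
t=1: Δ0=01101 Δ1=00101 | 1Δ
t=2: Δ0=00101 Δ1=01101 Δ2=01100 Δ3=11100 | 3Δ
t=3: Δ0=11100 Δ1=10100 | 1Δ
t=4: Δ0=10100 Δ1=11100 Δ2=11101 Δ3=01101 | 3Δ
t=5: Δ0=01101 Δ1=00111 Δ2=10111 | 2Δ
t=6: Δ0=10111 Δ1=11111 Δ2=11110 Δ3=01110 | 3Δ
t=7: Δ0=01110 Δ1=00100 Δ2=10100 | 2Δ
t=8: Δ0=10100 Δ1=11100 Δ2=11101 Δ3=01101 | 3Δ
t=9: Δ0=01101 Δ1=00111 Δ2=10111 | 2Δ
t=10: Δ0=10111 Δ1=11111 Δ2=11110 Δ3=01110 | 3Δ
t=11: Δ0=01110 Δ1=00100 Δ2=10100 | 2Δ
t=12: Δ0=10100 Δ1=11100 Δ2=11101 Δ3=01101 | 3Δ
t=13: Δ0=01101 Δ1=00111 Δ2=10111 | 2Δ

1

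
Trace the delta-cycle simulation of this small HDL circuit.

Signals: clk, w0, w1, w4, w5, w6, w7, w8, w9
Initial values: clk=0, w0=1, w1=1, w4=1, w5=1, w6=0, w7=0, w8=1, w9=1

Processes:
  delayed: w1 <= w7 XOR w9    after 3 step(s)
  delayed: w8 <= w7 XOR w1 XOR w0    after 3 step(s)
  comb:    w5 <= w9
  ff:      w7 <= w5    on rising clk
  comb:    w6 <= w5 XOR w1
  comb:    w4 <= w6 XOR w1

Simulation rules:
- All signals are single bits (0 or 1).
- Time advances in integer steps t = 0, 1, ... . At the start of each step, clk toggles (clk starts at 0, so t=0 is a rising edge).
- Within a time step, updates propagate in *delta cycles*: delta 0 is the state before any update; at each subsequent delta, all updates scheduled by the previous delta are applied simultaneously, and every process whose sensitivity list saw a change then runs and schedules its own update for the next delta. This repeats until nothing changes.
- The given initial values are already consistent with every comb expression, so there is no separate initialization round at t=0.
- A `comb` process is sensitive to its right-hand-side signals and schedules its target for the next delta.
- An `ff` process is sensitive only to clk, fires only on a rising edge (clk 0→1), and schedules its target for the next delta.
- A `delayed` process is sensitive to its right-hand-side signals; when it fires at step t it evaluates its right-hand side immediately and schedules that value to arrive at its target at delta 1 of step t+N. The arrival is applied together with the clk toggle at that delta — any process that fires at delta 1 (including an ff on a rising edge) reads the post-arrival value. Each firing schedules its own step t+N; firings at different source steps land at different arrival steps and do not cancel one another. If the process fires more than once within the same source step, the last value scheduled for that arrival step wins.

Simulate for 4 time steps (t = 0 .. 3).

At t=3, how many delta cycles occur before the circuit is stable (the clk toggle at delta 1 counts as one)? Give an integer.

3

t=0 Δ0: w1=1 w0=1 w4=1 w5=1 w9=1 w6=0 w7=0 clk=0 w8=1
  Δ1: clk:0→1
  Δ2: w7:0→1
  (2Δ to stable)
t=1 Δ0: w1=1 w0=1 w4=1 w5=1 w9=1 w6=0 w7=1 clk=1 w8=1
  Δ1: clk:1→0
  (1Δ to stable)
t=2 Δ0: w1=1 w0=1 w4=1 w5=1 w9=1 w6=0 w7=1 clk=0 w8=1
  Δ1: clk:0→1
  (1Δ to stable)
t=3 Δ0: w1=1 w0=1 w4=1 w5=1 w9=1 w6=0 w7=1 clk=1 w8=1
  Δ1: w1:1→0, clk:1→0
  Δ2: w4:1→0, w6:0→1
  Δ3: w4:0→1
  (3Δ to stable)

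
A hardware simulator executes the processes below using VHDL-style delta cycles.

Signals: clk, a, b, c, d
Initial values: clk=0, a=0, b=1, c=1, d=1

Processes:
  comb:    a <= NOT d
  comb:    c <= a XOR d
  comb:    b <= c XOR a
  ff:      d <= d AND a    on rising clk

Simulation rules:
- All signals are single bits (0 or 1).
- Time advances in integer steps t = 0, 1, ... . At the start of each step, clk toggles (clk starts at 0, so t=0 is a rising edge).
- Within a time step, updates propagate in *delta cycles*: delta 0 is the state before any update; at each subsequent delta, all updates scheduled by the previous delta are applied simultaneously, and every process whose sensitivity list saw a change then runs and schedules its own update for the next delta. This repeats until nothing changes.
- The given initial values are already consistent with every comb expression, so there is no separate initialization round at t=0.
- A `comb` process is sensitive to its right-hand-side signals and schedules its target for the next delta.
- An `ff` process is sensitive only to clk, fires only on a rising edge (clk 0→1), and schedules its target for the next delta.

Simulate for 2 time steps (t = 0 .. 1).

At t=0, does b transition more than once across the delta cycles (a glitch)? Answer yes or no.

t=0 Δ0: a=0 c=1 b=1 d=1 clk=0
  Δ1: clk:0→1
  Δ2: d:1→0
  Δ3: a:0→1, c:1→0
  Δ4: c:0→1
  Δ5: b:1→0
  (5Δ to stable)
t=1 Δ0: a=1 c=1 b=0 d=0 clk=1
  Δ1: clk:1→0
  (1Δ to stable)

no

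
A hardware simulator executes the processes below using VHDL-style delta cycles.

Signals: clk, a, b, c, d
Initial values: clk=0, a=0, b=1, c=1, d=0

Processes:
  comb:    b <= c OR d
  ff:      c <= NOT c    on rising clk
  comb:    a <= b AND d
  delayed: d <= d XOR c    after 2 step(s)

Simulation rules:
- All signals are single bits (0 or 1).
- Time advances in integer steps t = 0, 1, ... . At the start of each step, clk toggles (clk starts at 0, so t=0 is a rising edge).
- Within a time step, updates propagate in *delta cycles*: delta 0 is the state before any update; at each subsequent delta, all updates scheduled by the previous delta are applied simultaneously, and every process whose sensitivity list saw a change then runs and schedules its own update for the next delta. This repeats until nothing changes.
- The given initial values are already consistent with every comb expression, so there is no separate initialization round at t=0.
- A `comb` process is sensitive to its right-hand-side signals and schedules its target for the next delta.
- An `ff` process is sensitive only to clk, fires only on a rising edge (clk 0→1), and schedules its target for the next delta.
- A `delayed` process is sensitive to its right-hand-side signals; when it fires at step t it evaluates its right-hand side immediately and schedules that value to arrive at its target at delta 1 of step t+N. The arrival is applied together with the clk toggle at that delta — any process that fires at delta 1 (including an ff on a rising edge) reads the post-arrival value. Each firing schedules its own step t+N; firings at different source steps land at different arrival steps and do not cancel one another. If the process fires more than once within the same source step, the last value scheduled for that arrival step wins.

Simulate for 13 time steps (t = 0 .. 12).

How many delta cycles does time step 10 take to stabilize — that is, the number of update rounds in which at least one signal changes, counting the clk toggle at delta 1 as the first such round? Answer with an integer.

[bits: a,d,b,c,clk]
t=0: Δ0=00110 Δ1=00111 Δ2=00101 Δ3=00001 | 3Δ
t=1: Δ0=00001 Δ1=00000 | 1Δ
t=2: Δ0=00000 Δ1=00001 Δ2=00011 Δ3=00111 | 3Δ
t=3: Δ0=00111 Δ1=00110 | 1Δ
t=4: Δ0=00110 Δ1=01111 Δ2=11101 | 2Δ
t=5: Δ0=11101 Δ1=11100 | 1Δ
t=6: Δ0=11100 Δ1=11101 Δ2=11111 | 2Δ
t=7: Δ0=11111 Δ1=11110 | 1Δ
t=8: Δ0=11110 Δ1=10111 Δ2=00101 Δ3=00001 | 3Δ
t=9: Δ0=00001 Δ1=00000 | 1Δ
t=10: Δ0=00000 Δ1=00001 Δ2=00011 Δ3=00111 | 3Δ
t=11: Δ0=00111 Δ1=00110 | 1Δ
t=12: Δ0=00110 Δ1=01111 Δ2=11101 | 2Δ

3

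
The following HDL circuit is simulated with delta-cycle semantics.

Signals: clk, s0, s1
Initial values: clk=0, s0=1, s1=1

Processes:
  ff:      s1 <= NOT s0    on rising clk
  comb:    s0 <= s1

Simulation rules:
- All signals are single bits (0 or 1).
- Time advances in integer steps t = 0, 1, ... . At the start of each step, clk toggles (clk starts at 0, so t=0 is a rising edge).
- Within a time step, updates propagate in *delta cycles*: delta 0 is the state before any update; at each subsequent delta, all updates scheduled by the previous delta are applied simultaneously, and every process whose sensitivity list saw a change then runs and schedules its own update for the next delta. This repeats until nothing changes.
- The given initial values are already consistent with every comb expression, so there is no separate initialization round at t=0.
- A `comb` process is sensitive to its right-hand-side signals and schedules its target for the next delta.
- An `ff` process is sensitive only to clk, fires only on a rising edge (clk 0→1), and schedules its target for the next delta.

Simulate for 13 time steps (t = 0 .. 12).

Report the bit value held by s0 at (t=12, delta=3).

0

t=0 Δ0: s0=1 s1=1 clk=0
  Δ1: clk:0→1
  Δ2: s1:1→0
  Δ3: s0:1→0
  (3Δ to stable)
t=1 Δ0: s0=0 s1=0 clk=1
  Δ1: clk:1→0
  (1Δ to stable)
t=2 Δ0: s0=0 s1=0 clk=0
  Δ1: clk:0→1
  Δ2: s1:0→1
  Δ3: s0:0→1
  (3Δ to stable)
t=3 Δ0: s0=1 s1=1 clk=1
  Δ1: clk:1→0
  (1Δ to stable)
t=4 Δ0: s0=1 s1=1 clk=0
  Δ1: clk:0→1
  Δ2: s1:1→0
  Δ3: s0:1→0
  (3Δ to stable)
t=5 Δ0: s0=0 s1=0 clk=1
  Δ1: clk:1→0
  (1Δ to stable)
t=6 Δ0: s0=0 s1=0 clk=0
  Δ1: clk:0→1
  Δ2: s1:0→1
  Δ3: s0:0→1
  (3Δ to stable)
t=7 Δ0: s0=1 s1=1 clk=1
  Δ1: clk:1→0
  (1Δ to stable)
t=8 Δ0: s0=1 s1=1 clk=0
  Δ1: clk:0→1
  Δ2: s1:1→0
  Δ3: s0:1→0
  (3Δ to stable)
t=9 Δ0: s0=0 s1=0 clk=1
  Δ1: clk:1→0
  (1Δ to stable)
t=10 Δ0: s0=0 s1=0 clk=0
  Δ1: clk:0→1
  Δ2: s1:0→1
  Δ3: s0:0→1
  (3Δ to stable)
t=11 Δ0: s0=1 s1=1 clk=1
  Δ1: clk:1→0
  (1Δ to stable)
t=12 Δ0: s0=1 s1=1 clk=0
  Δ1: clk:0→1
  Δ2: s1:1→0
  Δ3: s0:1→0
  (3Δ to stable)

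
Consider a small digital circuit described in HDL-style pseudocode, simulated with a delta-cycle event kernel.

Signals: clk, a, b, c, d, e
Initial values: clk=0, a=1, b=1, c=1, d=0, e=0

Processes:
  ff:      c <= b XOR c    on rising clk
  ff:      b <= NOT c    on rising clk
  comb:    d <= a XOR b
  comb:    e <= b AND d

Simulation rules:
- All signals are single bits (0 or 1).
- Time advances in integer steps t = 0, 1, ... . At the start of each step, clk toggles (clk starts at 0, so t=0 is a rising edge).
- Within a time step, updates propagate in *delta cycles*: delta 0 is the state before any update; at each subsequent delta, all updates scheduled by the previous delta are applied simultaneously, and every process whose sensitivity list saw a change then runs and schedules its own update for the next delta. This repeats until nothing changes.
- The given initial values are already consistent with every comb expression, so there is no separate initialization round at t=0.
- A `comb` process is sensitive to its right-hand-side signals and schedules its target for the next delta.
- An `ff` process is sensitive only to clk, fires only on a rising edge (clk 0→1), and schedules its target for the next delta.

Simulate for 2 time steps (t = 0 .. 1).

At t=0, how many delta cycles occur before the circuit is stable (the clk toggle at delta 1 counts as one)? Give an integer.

3

t0.Δ0 a=1 d=0 e=0 clk=0 b=1 c=1
t0.Δ1 a=1 d=0 e=0 clk=1 b=1 c=1
t0.Δ2 a=1 d=0 e=0 clk=1 b=0 c=0
t0.Δ3 a=1 d=1 e=0 clk=1 b=0 c=0
t1.Δ0 a=1 d=1 e=0 clk=1 b=0 c=0
t1.Δ1 a=1 d=1 e=0 clk=0 b=0 c=0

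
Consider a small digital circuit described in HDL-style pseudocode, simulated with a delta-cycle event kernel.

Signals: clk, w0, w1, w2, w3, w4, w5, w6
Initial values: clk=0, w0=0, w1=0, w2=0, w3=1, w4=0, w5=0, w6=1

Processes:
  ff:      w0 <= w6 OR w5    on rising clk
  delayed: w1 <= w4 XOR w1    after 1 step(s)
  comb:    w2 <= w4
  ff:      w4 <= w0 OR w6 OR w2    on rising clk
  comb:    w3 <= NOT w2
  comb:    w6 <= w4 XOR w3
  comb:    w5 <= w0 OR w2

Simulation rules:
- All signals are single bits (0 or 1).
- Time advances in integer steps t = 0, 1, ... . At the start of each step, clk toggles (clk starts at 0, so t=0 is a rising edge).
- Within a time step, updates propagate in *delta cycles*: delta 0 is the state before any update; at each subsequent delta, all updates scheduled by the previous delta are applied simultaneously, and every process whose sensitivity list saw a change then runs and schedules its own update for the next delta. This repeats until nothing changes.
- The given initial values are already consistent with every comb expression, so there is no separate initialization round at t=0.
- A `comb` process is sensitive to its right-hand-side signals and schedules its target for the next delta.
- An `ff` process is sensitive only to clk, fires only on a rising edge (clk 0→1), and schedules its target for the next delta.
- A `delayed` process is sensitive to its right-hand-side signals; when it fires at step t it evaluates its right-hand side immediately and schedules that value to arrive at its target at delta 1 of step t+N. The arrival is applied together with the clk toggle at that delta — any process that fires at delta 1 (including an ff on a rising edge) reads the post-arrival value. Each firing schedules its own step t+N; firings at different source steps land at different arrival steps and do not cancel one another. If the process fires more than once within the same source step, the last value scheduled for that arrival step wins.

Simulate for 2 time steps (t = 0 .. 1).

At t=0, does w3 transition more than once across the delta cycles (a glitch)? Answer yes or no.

no

t0.Δ0 w1=0 w5=0 w4=0 w6=1 w3=1 clk=0 w0=0 w2=0
t0.Δ1 w1=0 w5=0 w4=0 w6=1 w3=1 clk=1 w0=0 w2=0
t0.Δ2 w1=0 w5=0 w4=1 w6=1 w3=1 clk=1 w0=1 w2=0
t0.Δ3 w1=0 w5=1 w4=1 w6=0 w3=1 clk=1 w0=1 w2=1
t0.Δ4 w1=0 w5=1 w4=1 w6=0 w3=0 clk=1 w0=1 w2=1
t0.Δ5 w1=0 w5=1 w4=1 w6=1 w3=0 clk=1 w0=1 w2=1
t1.Δ0 w1=0 w5=1 w4=1 w6=1 w3=0 clk=1 w0=1 w2=1
t1.Δ1 w1=1 w5=1 w4=1 w6=1 w3=0 clk=0 w0=1 w2=1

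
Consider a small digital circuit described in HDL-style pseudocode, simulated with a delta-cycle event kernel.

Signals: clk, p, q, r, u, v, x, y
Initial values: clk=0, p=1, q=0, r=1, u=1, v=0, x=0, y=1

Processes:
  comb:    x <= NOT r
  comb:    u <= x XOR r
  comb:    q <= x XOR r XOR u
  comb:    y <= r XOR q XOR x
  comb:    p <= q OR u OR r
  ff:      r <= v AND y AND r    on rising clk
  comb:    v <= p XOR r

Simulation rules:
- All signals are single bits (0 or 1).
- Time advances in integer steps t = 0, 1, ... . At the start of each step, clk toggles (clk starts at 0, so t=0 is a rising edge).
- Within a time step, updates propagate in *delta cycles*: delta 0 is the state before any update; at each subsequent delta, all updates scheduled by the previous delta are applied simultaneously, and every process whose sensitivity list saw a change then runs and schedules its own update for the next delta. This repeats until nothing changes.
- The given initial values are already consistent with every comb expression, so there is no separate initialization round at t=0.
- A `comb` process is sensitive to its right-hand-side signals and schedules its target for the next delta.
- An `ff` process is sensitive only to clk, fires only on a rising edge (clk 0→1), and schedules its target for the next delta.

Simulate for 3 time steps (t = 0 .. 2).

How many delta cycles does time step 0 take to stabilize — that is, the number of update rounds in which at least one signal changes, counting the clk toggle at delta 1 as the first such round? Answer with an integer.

t0.Δ0 q=0 v=0 u=1 x=0 r=1 y=1 clk=0 p=1
t0.Δ1 q=0 v=0 u=1 x=0 r=1 y=1 clk=1 p=1
t0.Δ2 q=0 v=0 u=1 x=0 r=0 y=1 clk=1 p=1
t0.Δ3 q=1 v=1 u=0 x=1 r=0 y=0 clk=1 p=1
t0.Δ4 q=1 v=1 u=1 x=1 r=0 y=0 clk=1 p=1
t0.Δ5 q=0 v=1 u=1 x=1 r=0 y=0 clk=1 p=1
t0.Δ6 q=0 v=1 u=1 x=1 r=0 y=1 clk=1 p=1
t1.Δ0 q=0 v=1 u=1 x=1 r=0 y=1 clk=1 p=1
t1.Δ1 q=0 v=1 u=1 x=1 r=0 y=1 clk=0 p=1
t2.Δ0 q=0 v=1 u=1 x=1 r=0 y=1 clk=0 p=1
t2.Δ1 q=0 v=1 u=1 x=1 r=0 y=1 clk=1 p=1

6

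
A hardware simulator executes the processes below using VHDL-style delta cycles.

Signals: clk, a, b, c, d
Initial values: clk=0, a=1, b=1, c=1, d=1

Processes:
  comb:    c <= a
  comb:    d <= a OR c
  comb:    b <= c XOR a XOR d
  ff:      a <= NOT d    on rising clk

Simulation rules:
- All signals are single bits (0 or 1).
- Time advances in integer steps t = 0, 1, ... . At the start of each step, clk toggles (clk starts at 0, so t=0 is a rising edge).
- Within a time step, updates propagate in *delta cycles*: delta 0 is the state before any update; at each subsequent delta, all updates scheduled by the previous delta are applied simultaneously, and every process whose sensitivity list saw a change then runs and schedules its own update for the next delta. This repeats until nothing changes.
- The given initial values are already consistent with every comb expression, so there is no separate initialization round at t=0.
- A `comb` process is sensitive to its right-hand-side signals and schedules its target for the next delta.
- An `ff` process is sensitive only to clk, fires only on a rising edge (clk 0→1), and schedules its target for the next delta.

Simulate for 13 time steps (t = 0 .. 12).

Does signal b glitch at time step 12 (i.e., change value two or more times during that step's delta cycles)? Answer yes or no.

yes

[bits: b,d,a,c,clk]
t=0: Δ0=11110 Δ1=11111 Δ2=11011 Δ3=01001 Δ4=10001 Δ5=00001 | 5Δ
t=1: Δ0=00001 Δ1=00000 | 1Δ
t=2: Δ0=00000 Δ1=00001 Δ2=00101 Δ3=11111 | 3Δ
t=3: Δ0=11111 Δ1=11110 | 1Δ
t=4: Δ0=11110 Δ1=11111 Δ2=11011 Δ3=01001 Δ4=10001 Δ5=00001 | 5Δ
t=5: Δ0=00001 Δ1=00000 | 1Δ
t=6: Δ0=00000 Δ1=00001 Δ2=00101 Δ3=11111 | 3Δ
t=7: Δ0=11111 Δ1=11110 | 1Δ
t=8: Δ0=11110 Δ1=11111 Δ2=11011 Δ3=01001 Δ4=10001 Δ5=00001 | 5Δ
t=9: Δ0=00001 Δ1=00000 | 1Δ
t=10: Δ0=00000 Δ1=00001 Δ2=00101 Δ3=11111 | 3Δ
t=11: Δ0=11111 Δ1=11110 | 1Δ
t=12: Δ0=11110 Δ1=11111 Δ2=11011 Δ3=01001 Δ4=10001 Δ5=00001 | 5Δ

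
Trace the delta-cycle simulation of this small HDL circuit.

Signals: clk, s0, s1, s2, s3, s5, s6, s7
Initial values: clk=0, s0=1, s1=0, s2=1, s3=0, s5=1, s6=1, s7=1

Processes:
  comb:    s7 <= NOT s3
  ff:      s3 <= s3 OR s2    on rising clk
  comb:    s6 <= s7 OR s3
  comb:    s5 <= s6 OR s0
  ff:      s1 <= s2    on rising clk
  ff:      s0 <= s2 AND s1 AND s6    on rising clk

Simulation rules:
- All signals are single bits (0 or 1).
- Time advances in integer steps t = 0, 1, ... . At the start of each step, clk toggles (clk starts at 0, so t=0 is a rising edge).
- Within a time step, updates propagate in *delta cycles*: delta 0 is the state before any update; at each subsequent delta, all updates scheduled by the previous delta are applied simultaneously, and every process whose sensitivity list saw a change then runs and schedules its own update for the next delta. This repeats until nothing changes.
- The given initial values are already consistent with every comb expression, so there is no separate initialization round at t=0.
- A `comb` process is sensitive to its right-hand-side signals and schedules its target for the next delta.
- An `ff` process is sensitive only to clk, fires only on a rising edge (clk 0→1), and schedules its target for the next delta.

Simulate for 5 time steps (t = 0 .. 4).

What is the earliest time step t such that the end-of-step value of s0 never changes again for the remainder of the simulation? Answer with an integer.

2

t=0 Δ0: s0=1 s3=0 s1=0 clk=0 s6=1 s2=1 s7=1 s5=1
  Δ1: clk:0→1
  Δ2: s0:1→0, s3:0→1, s1:0→1
  Δ3: s7:1→0
  (3Δ to stable)
t=1 Δ0: s0=0 s3=1 s1=1 clk=1 s6=1 s2=1 s7=0 s5=1
  Δ1: clk:1→0
  (1Δ to stable)
t=2 Δ0: s0=0 s3=1 s1=1 clk=0 s6=1 s2=1 s7=0 s5=1
  Δ1: clk:0→1
  Δ2: s0:0→1
  (2Δ to stable)
t=3 Δ0: s0=1 s3=1 s1=1 clk=1 s6=1 s2=1 s7=0 s5=1
  Δ1: clk:1→0
  (1Δ to stable)
t=4 Δ0: s0=1 s3=1 s1=1 clk=0 s6=1 s2=1 s7=0 s5=1
  Δ1: clk:0→1
  (1Δ to stable)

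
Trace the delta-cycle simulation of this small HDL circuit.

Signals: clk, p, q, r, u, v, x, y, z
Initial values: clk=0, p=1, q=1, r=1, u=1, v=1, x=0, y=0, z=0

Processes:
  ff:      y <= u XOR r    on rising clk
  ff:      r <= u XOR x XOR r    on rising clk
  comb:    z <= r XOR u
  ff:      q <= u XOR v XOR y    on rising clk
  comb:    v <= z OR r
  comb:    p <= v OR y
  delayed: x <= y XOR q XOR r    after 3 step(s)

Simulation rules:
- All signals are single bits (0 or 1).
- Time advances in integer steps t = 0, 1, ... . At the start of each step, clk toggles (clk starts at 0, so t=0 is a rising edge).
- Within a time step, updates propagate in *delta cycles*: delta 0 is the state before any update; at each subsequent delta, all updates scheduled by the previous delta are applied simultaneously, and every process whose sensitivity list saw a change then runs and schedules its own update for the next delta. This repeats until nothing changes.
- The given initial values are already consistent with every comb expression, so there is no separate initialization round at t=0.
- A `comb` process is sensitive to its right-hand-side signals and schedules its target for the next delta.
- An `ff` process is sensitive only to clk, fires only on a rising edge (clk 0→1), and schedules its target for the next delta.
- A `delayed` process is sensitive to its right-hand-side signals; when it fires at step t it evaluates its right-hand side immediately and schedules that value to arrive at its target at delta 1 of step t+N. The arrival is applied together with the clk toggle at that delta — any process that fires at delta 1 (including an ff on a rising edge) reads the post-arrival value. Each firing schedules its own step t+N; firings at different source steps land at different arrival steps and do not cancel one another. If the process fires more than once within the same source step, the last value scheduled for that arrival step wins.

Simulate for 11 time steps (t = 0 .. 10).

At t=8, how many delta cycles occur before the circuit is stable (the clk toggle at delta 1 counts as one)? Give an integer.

2

[bits: r,clk,x,p,v,q,z,u,y]
t=0: Δ0=100111010 Δ1=110111010 Δ2=010110010 Δ3=010100110 Δ4=010010110 Δ5=010110110 | 5Δ
t=1: Δ0=010110110 Δ1=000110110 | 1Δ
t=2: Δ0=000110110 Δ1=010110110 Δ2=110110111 Δ3=110110011 | 3Δ
t=3: Δ0=110110011 Δ1=100110011 | 1Δ
t=4: Δ0=100110011 Δ1=110110011 Δ2=010111010 Δ3=010101110 Δ4=010011110 Δ5=010111110 | 5Δ
t=5: Δ0=010111110 Δ1=000111110 | 1Δ
t=6: Δ0=000111110 Δ1=010111110 Δ2=110110111 Δ3=110110011 | 3Δ
t=7: Δ0=110110011 Δ1=101110011 | 1Δ
t=8: Δ0=101110011 Δ1=111110011 Δ2=111111010 | 2Δ
t=9: Δ0=111111010 Δ1=100111010 | 1Δ
t=10: Δ0=100111010 Δ1=110111010 Δ2=010110010 Δ3=010100110 Δ4=010010110 Δ5=010110110 | 5Δ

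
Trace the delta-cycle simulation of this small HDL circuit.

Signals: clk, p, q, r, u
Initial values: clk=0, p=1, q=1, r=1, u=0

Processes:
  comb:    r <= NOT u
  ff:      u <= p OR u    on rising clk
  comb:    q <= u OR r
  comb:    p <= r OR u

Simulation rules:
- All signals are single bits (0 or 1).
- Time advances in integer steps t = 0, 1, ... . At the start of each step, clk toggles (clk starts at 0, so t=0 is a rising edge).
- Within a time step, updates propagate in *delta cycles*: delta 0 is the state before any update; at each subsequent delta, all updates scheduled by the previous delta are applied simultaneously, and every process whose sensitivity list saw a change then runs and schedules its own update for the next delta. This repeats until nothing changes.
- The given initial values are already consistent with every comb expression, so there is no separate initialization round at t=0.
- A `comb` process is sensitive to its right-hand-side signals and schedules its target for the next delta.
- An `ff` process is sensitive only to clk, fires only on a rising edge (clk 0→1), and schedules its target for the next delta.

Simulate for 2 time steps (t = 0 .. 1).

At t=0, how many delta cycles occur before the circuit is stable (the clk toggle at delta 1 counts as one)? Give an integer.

3

[bits: p,r,u,q,clk]
t=0: Δ0=11010 Δ1=11011 Δ2=11111 Δ3=10111 | 3Δ
t=1: Δ0=10111 Δ1=10110 | 1Δ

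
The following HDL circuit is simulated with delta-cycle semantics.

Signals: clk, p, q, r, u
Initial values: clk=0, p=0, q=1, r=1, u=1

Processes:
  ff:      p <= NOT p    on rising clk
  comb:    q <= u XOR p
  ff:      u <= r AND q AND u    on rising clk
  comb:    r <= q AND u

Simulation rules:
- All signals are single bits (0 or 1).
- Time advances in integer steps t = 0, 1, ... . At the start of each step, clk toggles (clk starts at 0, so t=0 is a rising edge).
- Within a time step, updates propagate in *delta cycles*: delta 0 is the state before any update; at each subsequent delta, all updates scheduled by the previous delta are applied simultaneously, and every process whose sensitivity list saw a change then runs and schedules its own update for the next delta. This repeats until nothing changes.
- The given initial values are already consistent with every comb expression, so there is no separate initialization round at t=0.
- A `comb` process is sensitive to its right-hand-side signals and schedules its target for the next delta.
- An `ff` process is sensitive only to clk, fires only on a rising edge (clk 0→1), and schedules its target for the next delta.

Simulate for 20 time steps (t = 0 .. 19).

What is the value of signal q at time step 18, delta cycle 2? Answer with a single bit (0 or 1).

1

t0.Δ0 u=1 p=0 clk=0 r=1 q=1
t0.Δ1 u=1 p=0 clk=1 r=1 q=1
t0.Δ2 u=1 p=1 clk=1 r=1 q=1
t0.Δ3 u=1 p=1 clk=1 r=1 q=0
t0.Δ4 u=1 p=1 clk=1 r=0 q=0
t1.Δ0 u=1 p=1 clk=1 r=0 q=0
t1.Δ1 u=1 p=1 clk=0 r=0 q=0
t2.Δ0 u=1 p=1 clk=0 r=0 q=0
t2.Δ1 u=1 p=1 clk=1 r=0 q=0
t2.Δ2 u=0 p=0 clk=1 r=0 q=0
t3.Δ0 u=0 p=0 clk=1 r=0 q=0
t3.Δ1 u=0 p=0 clk=0 r=0 q=0
t4.Δ0 u=0 p=0 clk=0 r=0 q=0
t4.Δ1 u=0 p=0 clk=1 r=0 q=0
t4.Δ2 u=0 p=1 clk=1 r=0 q=0
t4.Δ3 u=0 p=1 clk=1 r=0 q=1
t5.Δ0 u=0 p=1 clk=1 r=0 q=1
t5.Δ1 u=0 p=1 clk=0 r=0 q=1
t6.Δ0 u=0 p=1 clk=0 r=0 q=1
t6.Δ1 u=0 p=1 clk=1 r=0 q=1
t6.Δ2 u=0 p=0 clk=1 r=0 q=1
t6.Δ3 u=0 p=0 clk=1 r=0 q=0
t7.Δ0 u=0 p=0 clk=1 r=0 q=0
t7.Δ1 u=0 p=0 clk=0 r=0 q=0
t8.Δ0 u=0 p=0 clk=0 r=0 q=0
t8.Δ1 u=0 p=0 clk=1 r=0 q=0
t8.Δ2 u=0 p=1 clk=1 r=0 q=0
t8.Δ3 u=0 p=1 clk=1 r=0 q=1
t9.Δ0 u=0 p=1 clk=1 r=0 q=1
t9.Δ1 u=0 p=1 clk=0 r=0 q=1
t10.Δ0 u=0 p=1 clk=0 r=0 q=1
t10.Δ1 u=0 p=1 clk=1 r=0 q=1
t10.Δ2 u=0 p=0 clk=1 r=0 q=1
t10.Δ3 u=0 p=0 clk=1 r=0 q=0
t11.Δ0 u=0 p=0 clk=1 r=0 q=0
t11.Δ1 u=0 p=0 clk=0 r=0 q=0
t12.Δ0 u=0 p=0 clk=0 r=0 q=0
t12.Δ1 u=0 p=0 clk=1 r=0 q=0
t12.Δ2 u=0 p=1 clk=1 r=0 q=0
t12.Δ3 u=0 p=1 clk=1 r=0 q=1
t13.Δ0 u=0 p=1 clk=1 r=0 q=1
t13.Δ1 u=0 p=1 clk=0 r=0 q=1
t14.Δ0 u=0 p=1 clk=0 r=0 q=1
t14.Δ1 u=0 p=1 clk=1 r=0 q=1
t14.Δ2 u=0 p=0 clk=1 r=0 q=1
t14.Δ3 u=0 p=0 clk=1 r=0 q=0
t15.Δ0 u=0 p=0 clk=1 r=0 q=0
t15.Δ1 u=0 p=0 clk=0 r=0 q=0
t16.Δ0 u=0 p=0 clk=0 r=0 q=0
t16.Δ1 u=0 p=0 clk=1 r=0 q=0
t16.Δ2 u=0 p=1 clk=1 r=0 q=0
t16.Δ3 u=0 p=1 clk=1 r=0 q=1
t17.Δ0 u=0 p=1 clk=1 r=0 q=1
t17.Δ1 u=0 p=1 clk=0 r=0 q=1
t18.Δ0 u=0 p=1 clk=0 r=0 q=1
t18.Δ1 u=0 p=1 clk=1 r=0 q=1
t18.Δ2 u=0 p=0 clk=1 r=0 q=1
t18.Δ3 u=0 p=0 clk=1 r=0 q=0
t19.Δ0 u=0 p=0 clk=1 r=0 q=0
t19.Δ1 u=0 p=0 clk=0 r=0 q=0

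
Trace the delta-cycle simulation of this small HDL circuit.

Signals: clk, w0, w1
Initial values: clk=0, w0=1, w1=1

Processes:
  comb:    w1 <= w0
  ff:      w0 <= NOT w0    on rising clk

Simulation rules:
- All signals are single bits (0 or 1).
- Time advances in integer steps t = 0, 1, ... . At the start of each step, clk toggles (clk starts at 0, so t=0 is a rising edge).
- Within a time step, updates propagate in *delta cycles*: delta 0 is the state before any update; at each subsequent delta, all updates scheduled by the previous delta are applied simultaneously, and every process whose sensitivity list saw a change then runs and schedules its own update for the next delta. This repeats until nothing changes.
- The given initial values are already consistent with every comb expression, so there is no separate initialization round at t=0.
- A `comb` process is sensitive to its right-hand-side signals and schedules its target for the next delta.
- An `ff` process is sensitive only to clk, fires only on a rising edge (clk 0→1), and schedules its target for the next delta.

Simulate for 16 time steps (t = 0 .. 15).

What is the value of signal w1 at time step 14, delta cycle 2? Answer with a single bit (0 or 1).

t0.Δ0 w1=1 clk=0 w0=1
t0.Δ1 w1=1 clk=1 w0=1
t0.Δ2 w1=1 clk=1 w0=0
t0.Δ3 w1=0 clk=1 w0=0
t1.Δ0 w1=0 clk=1 w0=0
t1.Δ1 w1=0 clk=0 w0=0
t2.Δ0 w1=0 clk=0 w0=0
t2.Δ1 w1=0 clk=1 w0=0
t2.Δ2 w1=0 clk=1 w0=1
t2.Δ3 w1=1 clk=1 w0=1
t3.Δ0 w1=1 clk=1 w0=1
t3.Δ1 w1=1 clk=0 w0=1
t4.Δ0 w1=1 clk=0 w0=1
t4.Δ1 w1=1 clk=1 w0=1
t4.Δ2 w1=1 clk=1 w0=0
t4.Δ3 w1=0 clk=1 w0=0
t5.Δ0 w1=0 clk=1 w0=0
t5.Δ1 w1=0 clk=0 w0=0
t6.Δ0 w1=0 clk=0 w0=0
t6.Δ1 w1=0 clk=1 w0=0
t6.Δ2 w1=0 clk=1 w0=1
t6.Δ3 w1=1 clk=1 w0=1
t7.Δ0 w1=1 clk=1 w0=1
t7.Δ1 w1=1 clk=0 w0=1
t8.Δ0 w1=1 clk=0 w0=1
t8.Δ1 w1=1 clk=1 w0=1
t8.Δ2 w1=1 clk=1 w0=0
t8.Δ3 w1=0 clk=1 w0=0
t9.Δ0 w1=0 clk=1 w0=0
t9.Δ1 w1=0 clk=0 w0=0
t10.Δ0 w1=0 clk=0 w0=0
t10.Δ1 w1=0 clk=1 w0=0
t10.Δ2 w1=0 clk=1 w0=1
t10.Δ3 w1=1 clk=1 w0=1
t11.Δ0 w1=1 clk=1 w0=1
t11.Δ1 w1=1 clk=0 w0=1
t12.Δ0 w1=1 clk=0 w0=1
t12.Δ1 w1=1 clk=1 w0=1
t12.Δ2 w1=1 clk=1 w0=0
t12.Δ3 w1=0 clk=1 w0=0
t13.Δ0 w1=0 clk=1 w0=0
t13.Δ1 w1=0 clk=0 w0=0
t14.Δ0 w1=0 clk=0 w0=0
t14.Δ1 w1=0 clk=1 w0=0
t14.Δ2 w1=0 clk=1 w0=1
t14.Δ3 w1=1 clk=1 w0=1
t15.Δ0 w1=1 clk=1 w0=1
t15.Δ1 w1=1 clk=0 w0=1

0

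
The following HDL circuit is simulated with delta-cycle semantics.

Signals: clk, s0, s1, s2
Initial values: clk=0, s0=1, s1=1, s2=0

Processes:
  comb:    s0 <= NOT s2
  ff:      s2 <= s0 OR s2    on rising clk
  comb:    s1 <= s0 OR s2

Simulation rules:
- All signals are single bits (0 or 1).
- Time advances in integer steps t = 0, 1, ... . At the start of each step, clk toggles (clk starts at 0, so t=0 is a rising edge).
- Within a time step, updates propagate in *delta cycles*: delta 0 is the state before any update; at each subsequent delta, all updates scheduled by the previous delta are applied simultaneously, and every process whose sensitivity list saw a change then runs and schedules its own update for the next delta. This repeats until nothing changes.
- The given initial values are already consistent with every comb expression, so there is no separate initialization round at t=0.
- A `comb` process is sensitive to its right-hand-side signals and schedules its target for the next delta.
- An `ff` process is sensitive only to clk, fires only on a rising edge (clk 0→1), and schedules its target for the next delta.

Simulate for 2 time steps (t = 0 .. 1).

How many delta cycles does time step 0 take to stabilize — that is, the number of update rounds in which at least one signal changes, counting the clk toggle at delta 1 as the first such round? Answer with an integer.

t0.Δ0 s2=0 s0=1 clk=0 s1=1
t0.Δ1 s2=0 s0=1 clk=1 s1=1
t0.Δ2 s2=1 s0=1 clk=1 s1=1
t0.Δ3 s2=1 s0=0 clk=1 s1=1
t1.Δ0 s2=1 s0=0 clk=1 s1=1
t1.Δ1 s2=1 s0=0 clk=0 s1=1

3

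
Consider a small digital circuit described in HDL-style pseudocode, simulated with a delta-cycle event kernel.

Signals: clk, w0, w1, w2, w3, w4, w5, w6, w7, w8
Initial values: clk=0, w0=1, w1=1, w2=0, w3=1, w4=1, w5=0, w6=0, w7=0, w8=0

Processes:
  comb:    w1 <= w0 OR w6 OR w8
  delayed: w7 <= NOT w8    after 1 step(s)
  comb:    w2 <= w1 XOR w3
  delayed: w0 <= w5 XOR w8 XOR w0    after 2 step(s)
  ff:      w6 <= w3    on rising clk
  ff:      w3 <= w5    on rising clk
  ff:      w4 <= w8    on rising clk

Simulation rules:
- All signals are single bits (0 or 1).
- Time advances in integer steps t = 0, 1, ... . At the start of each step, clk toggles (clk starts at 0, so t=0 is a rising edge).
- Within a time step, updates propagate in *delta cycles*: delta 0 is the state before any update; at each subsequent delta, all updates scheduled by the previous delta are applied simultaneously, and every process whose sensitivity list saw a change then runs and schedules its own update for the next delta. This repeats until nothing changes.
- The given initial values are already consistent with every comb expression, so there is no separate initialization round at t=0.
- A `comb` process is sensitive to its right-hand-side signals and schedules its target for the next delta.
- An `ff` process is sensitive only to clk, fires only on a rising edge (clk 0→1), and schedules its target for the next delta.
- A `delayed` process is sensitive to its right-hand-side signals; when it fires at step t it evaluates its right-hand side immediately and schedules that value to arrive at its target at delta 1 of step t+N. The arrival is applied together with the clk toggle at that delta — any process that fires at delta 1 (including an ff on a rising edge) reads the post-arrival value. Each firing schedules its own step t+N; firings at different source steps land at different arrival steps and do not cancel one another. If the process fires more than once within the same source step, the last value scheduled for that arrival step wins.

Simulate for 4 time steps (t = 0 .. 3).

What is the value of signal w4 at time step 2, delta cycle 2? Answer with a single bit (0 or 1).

0

t0.Δ0 clk=0 w2=0 w0=1 w4=1 w7=0 w5=0 w8=0 w1=1 w6=0 w3=1
t0.Δ1 clk=1 w2=0 w0=1 w4=1 w7=0 w5=0 w8=0 w1=1 w6=0 w3=1
t0.Δ2 clk=1 w2=0 w0=1 w4=0 w7=0 w5=0 w8=0 w1=1 w6=1 w3=0
t0.Δ3 clk=1 w2=1 w0=1 w4=0 w7=0 w5=0 w8=0 w1=1 w6=1 w3=0
t1.Δ0 clk=1 w2=1 w0=1 w4=0 w7=0 w5=0 w8=0 w1=1 w6=1 w3=0
t1.Δ1 clk=0 w2=1 w0=1 w4=0 w7=0 w5=0 w8=0 w1=1 w6=1 w3=0
t2.Δ0 clk=0 w2=1 w0=1 w4=0 w7=0 w5=0 w8=0 w1=1 w6=1 w3=0
t2.Δ1 clk=1 w2=1 w0=1 w4=0 w7=0 w5=0 w8=0 w1=1 w6=1 w3=0
t2.Δ2 clk=1 w2=1 w0=1 w4=0 w7=0 w5=0 w8=0 w1=1 w6=0 w3=0
t3.Δ0 clk=1 w2=1 w0=1 w4=0 w7=0 w5=0 w8=0 w1=1 w6=0 w3=0
t3.Δ1 clk=0 w2=1 w0=1 w4=0 w7=0 w5=0 w8=0 w1=1 w6=0 w3=0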